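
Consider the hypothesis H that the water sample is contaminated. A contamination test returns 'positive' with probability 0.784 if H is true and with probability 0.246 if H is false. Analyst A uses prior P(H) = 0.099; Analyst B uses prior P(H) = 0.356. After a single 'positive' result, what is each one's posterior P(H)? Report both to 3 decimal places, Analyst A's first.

Analyst A: 0.259; Analyst B: 0.638

P('+'|H) = 0.784, P('+'|¬H) = 0.246.
Analyst A: numerator 0.784·0.099 = 0.077616; evidence = 0.077616+0.246·0.901 = 0.29926; posterior = 0.259.
Analyst B: numerator 0.784·0.356 = 0.27910; evidence = 0.27910+0.246·0.644 = 0.43753; posterior = 0.638.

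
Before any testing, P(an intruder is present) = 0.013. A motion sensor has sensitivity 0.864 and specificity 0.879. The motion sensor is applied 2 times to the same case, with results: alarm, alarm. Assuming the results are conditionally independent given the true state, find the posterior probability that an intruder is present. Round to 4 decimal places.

Posterior P(H) ≈ 0.4018

Let H be the event that an intruder is present; start with P(H) = 0.013. P('alarm'|H) = 0.864, P('alarm'|¬H) = 0.121.
Update on result 1 ('alarm'): P(H) ← 0.864·0.0130 / (0.864·0.0130 + 0.121·0.9870) = 0.011232/0.13066 = 0.0860.
Update on result 2 ('alarm'): P(H) ← 0.864·0.0860 / (0.864·0.0860 + 0.121·0.9140) = 0.074273/0.18487 = 0.4018.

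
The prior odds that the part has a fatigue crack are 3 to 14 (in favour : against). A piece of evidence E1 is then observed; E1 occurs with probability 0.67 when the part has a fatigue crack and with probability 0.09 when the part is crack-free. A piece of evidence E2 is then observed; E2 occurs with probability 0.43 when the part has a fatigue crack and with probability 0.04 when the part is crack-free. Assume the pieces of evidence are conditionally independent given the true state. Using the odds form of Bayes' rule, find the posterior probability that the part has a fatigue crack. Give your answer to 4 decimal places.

Posterior probability ≈ 0.9449

Prior odds = 3/14 = 0.21429. In log-odds, ln(0.21429) = -1.5404.
Add log likelihood ratios: ln(7.4444) + ln(10.750) = 4.3824.
Posterior log-odds = 2.8419, so posterior odds = exp(2.8419) = 17.149. Converting, P(H|E) = 17.149/18.149 = 0.9449.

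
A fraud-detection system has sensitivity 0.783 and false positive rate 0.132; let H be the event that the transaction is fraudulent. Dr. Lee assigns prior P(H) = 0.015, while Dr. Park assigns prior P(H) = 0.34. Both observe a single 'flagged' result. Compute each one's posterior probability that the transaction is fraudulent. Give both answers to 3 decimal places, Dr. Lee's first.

Dr. Lee: 0.083; Dr. Park: 0.753

P('+'|H) = 0.783, P('+'|¬H) = 0.132.
Dr. Lee: numerator 0.783·0.015 = 0.011745; evidence = 0.011745+0.132·0.985 = 0.14177; posterior = 0.083.
Dr. Park: numerator 0.783·0.34 = 0.26622; evidence = 0.26622+0.132·0.66 = 0.35334; posterior = 0.753.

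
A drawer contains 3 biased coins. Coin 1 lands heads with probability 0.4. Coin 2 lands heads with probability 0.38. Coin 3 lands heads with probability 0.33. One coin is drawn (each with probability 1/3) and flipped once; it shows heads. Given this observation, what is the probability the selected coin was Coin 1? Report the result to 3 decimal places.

P(heads|C1) = 0.4; P(heads|C2) = 0.38; P(heads|C3) = 0.33.
Prior × likelihood for each source: 0.333333·0.4=0.1333, 0.333333·0.38=0.1267, 0.333333·0.33=0.1100. Summing gives P(heads) = 0.37000.
P(Coin 1 | heads) = 0.1333 / 0.37000 = 0.360.

Posterior probability ≈ 0.360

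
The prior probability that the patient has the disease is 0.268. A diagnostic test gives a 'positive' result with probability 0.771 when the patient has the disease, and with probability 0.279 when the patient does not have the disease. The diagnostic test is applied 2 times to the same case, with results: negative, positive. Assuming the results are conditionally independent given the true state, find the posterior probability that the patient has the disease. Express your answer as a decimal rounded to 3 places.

Posterior P(H) ≈ 0.243

With H the event that the patient has the disease, the joint likelihood of the observed sequence is P(data|H) = 0.229·0.771 = 0.17656 and P(data|¬H) = 0.721·0.279 = 0.20116.
Bayes: P(H|data) = 0.268·0.17656 / (0.268·0.17656 + 0.732·0.20116) = 0.047318/0.19457 = 0.2432.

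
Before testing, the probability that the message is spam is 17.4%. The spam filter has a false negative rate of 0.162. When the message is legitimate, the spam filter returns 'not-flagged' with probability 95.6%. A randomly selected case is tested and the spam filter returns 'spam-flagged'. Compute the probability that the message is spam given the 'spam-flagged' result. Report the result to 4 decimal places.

Write H for 'the message is spam'. Prior odds H:¬H = 0.174/0.826 = 0.21065. For the 'spam-flagged' outcome, the likelihood ratio is 0.838/0.044 = 19.045.
Posterior odds = 0.21065 × 19.045 = 4.0120, so P(H|E) = 4.0120/(1+4.0120) = 0.8005.

P(H | E) ≈ 0.8005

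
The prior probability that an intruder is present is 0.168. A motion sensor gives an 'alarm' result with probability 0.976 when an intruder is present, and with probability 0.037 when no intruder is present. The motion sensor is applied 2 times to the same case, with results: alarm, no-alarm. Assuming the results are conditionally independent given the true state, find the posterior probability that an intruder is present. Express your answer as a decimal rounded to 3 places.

Posterior P(H) ≈ 0.117

Let H be the event that an intruder is present; start with P(H) = 0.168. P('alarm'|H) = 0.976, P('alarm'|¬H) = 0.037.
Update on result 1 ('alarm'): P(H) ← 0.976·0.1680 / (0.976·0.1680 + 0.037·0.8320) = 0.16397/0.19475 = 0.8419.
Update on result 2 ('no-alarm'): P(H) ← 0.024·0.8419 / (0.024·0.8419 + 0.963·0.1581) = 0.020206/0.17243 = 0.1172.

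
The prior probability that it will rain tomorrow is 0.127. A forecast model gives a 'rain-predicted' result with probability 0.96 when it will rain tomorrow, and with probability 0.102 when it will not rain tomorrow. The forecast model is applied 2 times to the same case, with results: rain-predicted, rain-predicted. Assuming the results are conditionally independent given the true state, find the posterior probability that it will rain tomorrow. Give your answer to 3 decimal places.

Posterior P(H) ≈ 0.928

Let H be the event that it will rain tomorrow; start with P(H) = 0.127. P('rain-predicted'|H) = 0.96, P('rain-predicted'|¬H) = 0.102.
Update on result 1 ('rain-predicted'): P(H) ← 0.96·0.1270 / (0.96·0.1270 + 0.102·0.8730) = 0.12192/0.21097 = 0.5779.
Update on result 2 ('rain-predicted'): P(H) ← 0.96·0.5779 / (0.96·0.5779 + 0.102·0.4221) = 0.55480/0.59785 = 0.9280.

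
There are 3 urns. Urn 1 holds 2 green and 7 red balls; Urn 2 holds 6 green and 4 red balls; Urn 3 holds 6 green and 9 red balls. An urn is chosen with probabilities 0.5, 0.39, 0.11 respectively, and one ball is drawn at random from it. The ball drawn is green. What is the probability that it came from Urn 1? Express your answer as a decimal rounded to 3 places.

Tabulate prior·likelihood by source: [1] prior 0.5, lik 0.2222, product 0.1111; [2] prior 0.39, lik 0.6, product 0.2340; [3] prior 0.11, lik 0.4, product 0.04400.
Normalizing constant = 0.38911; the posterior for Urn 1 is its product over the sum, 0.1111/0.38911 = 0.286.

Posterior probability ≈ 0.286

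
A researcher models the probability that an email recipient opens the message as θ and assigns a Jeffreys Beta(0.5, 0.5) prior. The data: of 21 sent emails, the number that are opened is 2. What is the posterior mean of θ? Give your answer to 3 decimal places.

The binomial likelihood is conjugate to the Beta prior: with 2 successes and 19 failures, the posterior is Beta(0.5+2, 0.5+19) = Beta(2.5, 19.5).
Posterior mean = α/(α+β) = 2.5/22 = 0.114.

Posterior mean ≈ 0.114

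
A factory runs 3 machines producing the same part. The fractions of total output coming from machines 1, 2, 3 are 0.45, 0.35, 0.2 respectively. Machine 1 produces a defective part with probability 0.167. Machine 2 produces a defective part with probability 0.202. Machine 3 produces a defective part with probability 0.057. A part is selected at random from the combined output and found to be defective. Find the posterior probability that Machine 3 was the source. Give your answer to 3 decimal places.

Tabulate prior·likelihood by source: [1] prior 0.45, lik 0.167, product 0.07515; [2] prior 0.35, lik 0.202, product 0.07070; [3] prior 0.2, lik 0.057, product 0.01140.
Normalizing constant = 0.15725; the posterior for Machine 3 is its product over the sum, 0.01140/0.15725 = 0.072.

Posterior probability ≈ 0.072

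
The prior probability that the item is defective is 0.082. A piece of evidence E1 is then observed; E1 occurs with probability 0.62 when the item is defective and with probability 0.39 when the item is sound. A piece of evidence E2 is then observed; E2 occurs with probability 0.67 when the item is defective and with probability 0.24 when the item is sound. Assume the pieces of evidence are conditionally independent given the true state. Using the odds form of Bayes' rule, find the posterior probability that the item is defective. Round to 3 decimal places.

Prior odds = 0.082/(1−0.082) = 0.089325.
Likelihood ratio for E1 = 0.62/0.39 = 1.5897.
Likelihood ratio for E2 = 0.67/0.24 = 2.7917.
Posterior odds = prior odds × LR₁ × LR₂ = 0.39643.
Posterior probability = odds/(1+odds) = 0.39643/1.3964 = 0.284.

Posterior probability ≈ 0.284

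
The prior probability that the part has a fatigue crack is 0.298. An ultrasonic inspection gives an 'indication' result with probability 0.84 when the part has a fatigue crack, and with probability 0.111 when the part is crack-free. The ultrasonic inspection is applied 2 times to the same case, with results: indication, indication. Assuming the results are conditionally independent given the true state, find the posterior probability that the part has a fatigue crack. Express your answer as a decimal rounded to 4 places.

With H the event that the part has a fatigue crack, the joint likelihood of the observed sequence is P(data|H) = 0.84·0.84 = 0.70560 and P(data|¬H) = 0.111·0.111 = 0.012321.
Bayes: P(H|data) = 0.298·0.70560 / (0.298·0.70560 + 0.702·0.012321) = 0.21027/0.21892 = 0.9605.

Posterior P(H) ≈ 0.9605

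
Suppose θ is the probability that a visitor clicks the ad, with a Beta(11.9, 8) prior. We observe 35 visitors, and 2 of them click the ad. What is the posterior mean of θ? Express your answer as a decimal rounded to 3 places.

Observing 2 successes and 33 failures updates Beta(11.9, 8) by adding the success and failure counts to the two shape parameters: α = 11.9+2 = 13.9, β = 8+33 = 41.
E[θ | data] = 13.9/(13.9+41) = 0.253.

Posterior mean ≈ 0.253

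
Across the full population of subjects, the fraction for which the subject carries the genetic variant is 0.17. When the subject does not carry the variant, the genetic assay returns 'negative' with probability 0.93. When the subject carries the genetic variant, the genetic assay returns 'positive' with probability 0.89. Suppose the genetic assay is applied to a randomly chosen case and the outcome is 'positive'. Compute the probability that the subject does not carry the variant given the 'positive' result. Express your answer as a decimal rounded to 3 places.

Write H for 'the subject carries the genetic variant'. Prior odds H:¬H = 0.17/0.83 = 0.20482. For the 'positive' outcome, the likelihood ratio is 0.89/0.07 = 12.714.
Posterior odds = 0.20482 × 12.714 = 2.6041, so P(H|E) = 2.6041/(1+2.6041) = 0.723. Then P(¬H|E) = 1 − 0.723 = 0.277.

P(¬H | E) ≈ 0.277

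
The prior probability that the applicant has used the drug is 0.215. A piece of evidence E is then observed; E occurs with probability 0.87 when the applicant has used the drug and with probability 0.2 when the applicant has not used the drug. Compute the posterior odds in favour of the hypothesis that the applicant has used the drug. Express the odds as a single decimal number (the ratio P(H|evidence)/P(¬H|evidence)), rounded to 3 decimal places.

Posterior odds ≈ 1.191

Prior odds = 0.215/(1−0.215) = 0.27389.
Likelihood ratio for E = 0.87/0.2 = 4.3500.
Posterior odds = prior odds × LR = 1.1914.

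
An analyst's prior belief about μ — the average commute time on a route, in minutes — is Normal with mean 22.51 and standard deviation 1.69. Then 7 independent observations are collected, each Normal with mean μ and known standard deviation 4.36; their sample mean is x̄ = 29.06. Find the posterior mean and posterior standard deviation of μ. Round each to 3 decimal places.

Prior precision 1/τ₀² = 1/1.69² = 0.350128; data precision n/σ² = 7/4.36² = 0.368235.
Posterior precision = 0.350128 + 0.368235 = 0.718363, giving posterior SD = 1/√0.718363 = 1.180.
Posterior mean = (0.350128·22.51 + 0.368235·29.06) / 0.718363 = 25.868.

Posterior mean ≈ 25.868; posterior SD ≈ 1.180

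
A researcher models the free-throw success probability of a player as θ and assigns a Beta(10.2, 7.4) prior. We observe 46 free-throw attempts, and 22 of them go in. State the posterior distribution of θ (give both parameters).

Posterior: Beta(32.2, 31.4)

Observing 22 successes and 24 failures updates Beta(10.2, 7.4) by adding the success and failure counts to the two shape parameters: α = 10.2+22 = 32.2, β = 7.4+24 = 31.4.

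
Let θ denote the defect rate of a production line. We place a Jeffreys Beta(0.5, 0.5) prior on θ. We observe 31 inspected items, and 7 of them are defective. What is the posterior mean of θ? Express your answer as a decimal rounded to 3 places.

Posterior mean ≈ 0.234

Observing 7 successes and 24 failures updates Beta(0.5, 0.5) by adding the success and failure counts to the two shape parameters: α = 0.5+7 = 7.5, β = 0.5+24 = 24.5.
Posterior mean = α/(α+β) = 7.5/32 = 0.234.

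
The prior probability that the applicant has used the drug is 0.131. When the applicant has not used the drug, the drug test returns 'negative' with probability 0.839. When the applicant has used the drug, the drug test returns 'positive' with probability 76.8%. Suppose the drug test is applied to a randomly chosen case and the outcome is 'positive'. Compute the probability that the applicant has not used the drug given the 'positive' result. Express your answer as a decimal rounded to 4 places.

Write H for 'the applicant has used the drug'. Prior odds H:¬H = 0.131/0.869 = 0.15075. For the 'positive' outcome, the likelihood ratio is 0.768/0.161 = 4.7702.
Posterior odds = 0.15075 × 4.7702 = 0.71910, so P(H|E) = 0.71910/(1+0.71910) = 0.4183. Then P(¬H|E) = 1 − 0.4183 = 0.5817.

P(¬H | E) ≈ 0.5817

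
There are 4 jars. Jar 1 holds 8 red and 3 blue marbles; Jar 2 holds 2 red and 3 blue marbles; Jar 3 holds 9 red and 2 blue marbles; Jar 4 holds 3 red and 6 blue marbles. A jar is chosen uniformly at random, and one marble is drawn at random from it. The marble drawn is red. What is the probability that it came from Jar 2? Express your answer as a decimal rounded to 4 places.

P(red|Jar 1) = 0.7273; P(red|Jar 2) = 0.4; P(red|Jar 3) = 0.8182; P(red|Jar 4) = 0.3333.
Prior × likelihood for each source: 0.25·0.7273=0.1818, 0.25·0.4=0.1000, 0.25·0.8182=0.2045, 0.25·0.3333=0.08333. Summing gives P(red) = 0.56970.
P(Jar 2 | red) = 0.1000 / 0.56970 = 0.1755.

Posterior probability ≈ 0.1755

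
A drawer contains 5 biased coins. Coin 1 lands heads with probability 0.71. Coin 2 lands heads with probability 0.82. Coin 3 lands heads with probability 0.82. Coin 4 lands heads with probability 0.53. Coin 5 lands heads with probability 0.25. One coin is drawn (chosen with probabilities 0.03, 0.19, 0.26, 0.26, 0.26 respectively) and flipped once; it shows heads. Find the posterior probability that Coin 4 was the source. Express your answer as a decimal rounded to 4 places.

Posterior probability ≈ 0.2323

Tabulate prior·likelihood by source: [1] prior 0.03, lik 0.71, product 0.02130; [2] prior 0.19, lik 0.82, product 0.1558; [3] prior 0.26, lik 0.82, product 0.2132; [4] prior 0.26, lik 0.53, product 0.1378; [5] prior 0.26, lik 0.25, product 0.06500.
Normalizing constant = 0.59310; the posterior for Coin 4 is its product over the sum, 0.1378/0.59310 = 0.2323.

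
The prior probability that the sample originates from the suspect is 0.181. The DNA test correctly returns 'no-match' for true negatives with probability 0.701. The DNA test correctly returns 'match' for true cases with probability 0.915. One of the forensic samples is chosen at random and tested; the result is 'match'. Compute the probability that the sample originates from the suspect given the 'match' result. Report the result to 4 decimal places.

Let H be the event that the sample originates from the suspect. P(H) = 0.181, so P(¬H) = 0.819. With E the 'match' result, P(E|H) = 0.915 and P(E|¬H) = 0.299.
P(E) = 0.915·0.181 + 0.299·0.819 = 0.16562 + 0.24488 = 0.41050.
By Bayes' theorem, P(H|E) = 0.16562 / 0.41050 = 0.4035.

P(H | E) ≈ 0.4035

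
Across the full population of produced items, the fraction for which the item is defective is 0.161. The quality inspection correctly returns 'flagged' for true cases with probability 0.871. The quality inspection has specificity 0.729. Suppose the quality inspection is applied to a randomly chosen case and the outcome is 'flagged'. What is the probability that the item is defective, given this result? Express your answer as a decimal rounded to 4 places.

Write H for 'the item is defective'. Prior odds H:¬H = 0.161/0.839 = 0.19190. For the 'flagged' outcome, the likelihood ratio is 0.871/0.271 = 3.2140.
Posterior odds = 0.19190 × 3.2140 = 0.61676, so P(H|E) = 0.61676/(1+0.61676) = 0.3815.

P(H | E) ≈ 0.3815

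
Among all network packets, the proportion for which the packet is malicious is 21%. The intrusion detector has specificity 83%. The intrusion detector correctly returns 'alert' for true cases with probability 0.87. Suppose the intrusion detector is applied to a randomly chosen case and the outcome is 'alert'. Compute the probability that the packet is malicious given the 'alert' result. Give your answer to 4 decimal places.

P(H | E) ≈ 0.5763

Let H be the event that the packet is malicious. P(H) = 0.21, so P(¬H) = 0.79. With E the 'alert' result, P(E|H) = 0.87 and P(E|¬H) = 0.17.
P(E) = 0.87·0.21 + 0.17·0.79 = 0.18270 + 0.13430 = 0.31700.
By Bayes' theorem, P(H|E) = 0.18270 / 0.31700 = 0.5763.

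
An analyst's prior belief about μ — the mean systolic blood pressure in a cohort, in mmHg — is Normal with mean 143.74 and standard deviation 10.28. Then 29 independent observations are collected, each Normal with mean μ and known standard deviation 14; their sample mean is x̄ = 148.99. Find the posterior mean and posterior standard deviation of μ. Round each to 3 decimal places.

Posterior mean ≈ 148.674; posterior SD ≈ 2.520

Prior precision 1/τ₀² = 1/10.28² = 0.00946267; data precision n/σ² = 29/14² = 0.147959.
Posterior precision = 0.00946267 + 0.147959 = 0.157422, giving posterior SD = 1/√0.157422 = 2.520.
Posterior mean = (0.00946267·143.74 + 0.147959·148.99) / 0.157422 = 148.674.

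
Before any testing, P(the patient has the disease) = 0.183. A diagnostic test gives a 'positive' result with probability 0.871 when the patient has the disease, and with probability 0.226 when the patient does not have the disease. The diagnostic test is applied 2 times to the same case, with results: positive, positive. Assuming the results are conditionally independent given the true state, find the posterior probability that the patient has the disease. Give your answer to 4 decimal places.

With H the event that the patient has the disease, the joint likelihood of the observed sequence is P(data|H) = 0.871·0.871 = 0.75864 and P(data|¬H) = 0.226·0.226 = 0.051076.
Bayes: P(H|data) = 0.183·0.75864 / (0.183·0.75864 + 0.817·0.051076) = 0.13883/0.18056 = 0.7689.

Posterior P(H) ≈ 0.7689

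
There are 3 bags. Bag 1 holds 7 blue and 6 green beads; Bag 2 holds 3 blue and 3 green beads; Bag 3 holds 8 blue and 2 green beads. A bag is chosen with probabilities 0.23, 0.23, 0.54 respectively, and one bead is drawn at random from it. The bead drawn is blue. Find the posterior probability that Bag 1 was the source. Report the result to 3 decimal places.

Posterior probability ≈ 0.185

Tabulate prior·likelihood by source: [1] prior 0.23, lik 0.5385, product 0.1238; [2] prior 0.23, lik 0.5, product 0.1150; [3] prior 0.54, lik 0.8, product 0.4320.
Normalizing constant = 0.67085; the posterior for Bag 1 is its product over the sum, 0.1238/0.67085 = 0.185.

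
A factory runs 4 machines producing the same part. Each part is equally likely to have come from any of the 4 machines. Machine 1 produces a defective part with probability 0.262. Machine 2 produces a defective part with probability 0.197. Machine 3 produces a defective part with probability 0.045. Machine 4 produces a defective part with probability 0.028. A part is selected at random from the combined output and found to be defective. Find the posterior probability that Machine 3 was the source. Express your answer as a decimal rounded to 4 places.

Tabulate prior·likelihood by source: [1] prior 0.25, lik 0.262, product 0.06550; [2] prior 0.25, lik 0.197, product 0.04925; [3] prior 0.25, lik 0.045, product 0.01125; [4] prior 0.25, lik 0.028, product 0.007000.
Normalizing constant = 0.13300; the posterior for Machine 3 is its product over the sum, 0.01125/0.13300 = 0.0846.

Posterior probability ≈ 0.0846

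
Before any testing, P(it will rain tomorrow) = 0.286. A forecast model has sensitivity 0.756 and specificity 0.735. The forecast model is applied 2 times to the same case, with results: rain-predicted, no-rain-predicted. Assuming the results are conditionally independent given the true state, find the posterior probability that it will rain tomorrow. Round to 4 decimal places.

Posterior P(H) ≈ 0.2750

Let H be the event that it will rain tomorrow; start with P(H) = 0.286. P('rain-predicted'|H) = 0.756, P('rain-predicted'|¬H) = 0.265.
Update on result 1 ('rain-predicted'): P(H) ← 0.756·0.2860 / (0.756·0.2860 + 0.265·0.7140) = 0.21622/0.40543 = 0.5333.
Update on result 2 ('no-rain-predicted'): P(H) ← 0.244·0.5333 / (0.244·0.5333 + 0.735·0.4667) = 0.13013/0.47315 = 0.2750.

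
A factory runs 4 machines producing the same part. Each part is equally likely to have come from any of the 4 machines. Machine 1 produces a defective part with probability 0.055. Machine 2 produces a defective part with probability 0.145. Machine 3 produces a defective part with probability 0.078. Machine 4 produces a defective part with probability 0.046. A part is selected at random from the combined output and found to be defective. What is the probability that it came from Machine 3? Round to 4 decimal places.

Posterior probability ≈ 0.2407

P(defective|M1) = 0.055; P(defective|M2) = 0.145; P(defective|M3) = 0.078; P(defective|M4) = 0.046.
Prior × likelihood for each source: 0.25·0.055=0.01375, 0.25·0.145=0.03625, 0.25·0.078=0.01950, 0.25·0.046=0.01150. Summing gives P(defective) = 0.081000.
P(Machine 3 | defective) = 0.01950 / 0.081000 = 0.2407.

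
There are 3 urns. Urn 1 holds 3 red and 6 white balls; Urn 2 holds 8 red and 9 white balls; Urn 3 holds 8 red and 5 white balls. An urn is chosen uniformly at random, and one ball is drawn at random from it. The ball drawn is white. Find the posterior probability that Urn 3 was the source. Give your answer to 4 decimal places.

Tabulate prior·likelihood by source: [1] prior 0.333333, lik 0.6667, product 0.2222; [2] prior 0.333333, lik 0.5294, product 0.1765; [3] prior 0.333333, lik 0.3846, product 0.1282.
Normalizing constant = 0.52690; the posterior for Urn 3 is its product over the sum, 0.1282/0.52690 = 0.2433.

Posterior probability ≈ 0.2433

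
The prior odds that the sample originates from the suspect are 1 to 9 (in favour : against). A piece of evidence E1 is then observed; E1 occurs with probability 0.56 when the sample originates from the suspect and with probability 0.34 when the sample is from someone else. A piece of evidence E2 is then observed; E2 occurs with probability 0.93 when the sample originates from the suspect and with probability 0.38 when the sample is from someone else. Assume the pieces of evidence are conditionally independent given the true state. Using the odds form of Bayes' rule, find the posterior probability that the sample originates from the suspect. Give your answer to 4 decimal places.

Prior odds = 1/9 = 0.11111.
Likelihood ratio for E1 = 0.56/0.34 = 1.6471.
Likelihood ratio for E2 = 0.93/0.38 = 2.4474.
Posterior odds = prior odds × LR₁ × LR₂ = 0.44788.
Posterior probability = odds/(1+odds) = 0.44788/1.4479 = 0.3093.

Posterior probability ≈ 0.3093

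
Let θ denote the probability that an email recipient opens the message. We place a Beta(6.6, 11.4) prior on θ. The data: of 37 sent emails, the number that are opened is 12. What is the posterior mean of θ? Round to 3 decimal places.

Observing 12 successes and 25 failures updates Beta(6.6, 11.4) by adding the success and failure counts to the two shape parameters: α = 6.6+12 = 18.6, β = 11.4+25 = 36.4.
Posterior mean = α/(α+β) = 18.6/55 = 0.338.

Posterior mean ≈ 0.338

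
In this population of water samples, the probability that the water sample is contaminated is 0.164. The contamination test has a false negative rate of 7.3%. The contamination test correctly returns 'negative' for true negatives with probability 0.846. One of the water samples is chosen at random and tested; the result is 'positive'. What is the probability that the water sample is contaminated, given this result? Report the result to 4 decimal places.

P(H | E) ≈ 0.5415

Write H for 'the water sample is contaminated'. Prior odds H:¬H = 0.164/0.836 = 0.19617. For the 'positive' outcome, the likelihood ratio is 0.927/0.154 = 6.0195.
Posterior odds = 0.19617 × 6.0195 = 1.1809, so P(H|E) = 1.1809/(1+1.1809) = 0.5415.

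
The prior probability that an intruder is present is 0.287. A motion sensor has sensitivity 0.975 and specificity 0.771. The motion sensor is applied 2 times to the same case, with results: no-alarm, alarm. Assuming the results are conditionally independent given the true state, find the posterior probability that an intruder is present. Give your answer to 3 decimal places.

Posterior P(H) ≈ 0.053

Let H be the event that an intruder is present; start with P(H) = 0.287. P('alarm'|H) = 0.975, P('alarm'|¬H) = 0.229.
Update on result 1 ('no-alarm'): P(H) ← 0.025·0.2870 / (0.025·0.2870 + 0.771·0.7130) = 0.0071750/0.55690 = 0.0129.
Update on result 2 ('alarm'): P(H) ← 0.975·0.0129 / (0.975·0.0129 + 0.229·0.9871) = 0.012562/0.23861 = 0.0526.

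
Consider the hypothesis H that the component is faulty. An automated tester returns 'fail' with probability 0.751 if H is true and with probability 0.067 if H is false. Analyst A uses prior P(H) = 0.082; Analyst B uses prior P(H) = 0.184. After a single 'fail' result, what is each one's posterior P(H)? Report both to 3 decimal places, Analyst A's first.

Analyst A: 0.500; Analyst B: 0.717

P('+'|H) = 0.751, P('+'|¬H) = 0.067.
Analyst A: numerator 0.751·0.082 = 0.061582; evidence = 0.061582+0.067·0.918 = 0.12309; posterior = 0.500.
Analyst B: numerator 0.751·0.184 = 0.13818; evidence = 0.13818+0.067·0.816 = 0.19286; posterior = 0.717.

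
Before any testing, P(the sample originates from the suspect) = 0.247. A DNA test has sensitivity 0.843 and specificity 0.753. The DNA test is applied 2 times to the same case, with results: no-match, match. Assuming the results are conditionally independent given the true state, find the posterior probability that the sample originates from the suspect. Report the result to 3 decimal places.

With H the event that the sample originates from the suspect, the joint likelihood of the observed sequence is P(data|H) = 0.157·0.843 = 0.13235 and P(data|¬H) = 0.753·0.247 = 0.18599.
Bayes: P(H|data) = 0.247·0.13235 / (0.247·0.13235 + 0.753·0.18599) = 0.032691/0.17274 = 0.1892.

Posterior P(H) ≈ 0.189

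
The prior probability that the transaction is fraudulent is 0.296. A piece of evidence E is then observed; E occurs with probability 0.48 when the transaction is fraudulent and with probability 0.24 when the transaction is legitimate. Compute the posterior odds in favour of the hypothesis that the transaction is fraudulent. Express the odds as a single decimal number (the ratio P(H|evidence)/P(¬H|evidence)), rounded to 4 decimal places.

Posterior odds ≈ 0.8409

Prior odds = 0.296/(1−0.296) = 0.42045. In log-odds, ln(0.42045) = -0.86642.
Add log likelihood ratio: ln(2.0000) = 0.69315.
Posterior log-odds = -0.17327, so posterior odds = exp(-0.17327) = 0.84091.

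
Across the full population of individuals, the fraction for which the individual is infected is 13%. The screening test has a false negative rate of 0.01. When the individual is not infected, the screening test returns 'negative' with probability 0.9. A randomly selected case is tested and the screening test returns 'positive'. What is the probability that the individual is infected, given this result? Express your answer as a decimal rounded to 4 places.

Write H for 'the individual is infected'. Prior odds H:¬H = 0.13/0.87 = 0.14943. For the 'positive' outcome, the likelihood ratio is 0.99/0.1 = 9.9000.
Posterior odds = 0.14943 × 9.9000 = 1.4793, so P(H|E) = 1.4793/(1+1.4793) = 0.5967.

P(H | E) ≈ 0.5967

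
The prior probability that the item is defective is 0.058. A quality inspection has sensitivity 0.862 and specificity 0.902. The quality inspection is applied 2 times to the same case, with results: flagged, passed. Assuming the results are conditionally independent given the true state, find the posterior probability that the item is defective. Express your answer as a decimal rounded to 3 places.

Posterior P(H) ≈ 0.077

Let H be the event that the item is defective; start with P(H) = 0.058. P('flagged'|H) = 0.862, P('flagged'|¬H) = 0.098.
Update on result 1 ('flagged'): P(H) ← 0.862·0.0580 / (0.862·0.0580 + 0.098·0.9420) = 0.049996/0.14231 = 0.3513.
Update on result 2 ('passed'): P(H) ← 0.138·0.3513 / (0.138·0.3513 + 0.902·0.6487) = 0.048481/0.63360 = 0.0765.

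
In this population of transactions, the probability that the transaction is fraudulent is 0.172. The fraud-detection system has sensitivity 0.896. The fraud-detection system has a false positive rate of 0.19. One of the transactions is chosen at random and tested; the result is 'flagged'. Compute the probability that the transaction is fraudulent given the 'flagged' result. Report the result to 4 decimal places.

Let H be the event that the transaction is fraudulent. P(H) = 0.172, so P(¬H) = 0.828. With E the 'flagged' result, P(E|H) = 0.896 and P(E|¬H) = 0.19.
P(E) = 0.896·0.172 + 0.19·0.828 = 0.15411 + 0.15732 = 0.31143.
By Bayes' theorem, P(H|E) = 0.15411 / 0.31143 = 0.4948.

P(H | E) ≈ 0.4948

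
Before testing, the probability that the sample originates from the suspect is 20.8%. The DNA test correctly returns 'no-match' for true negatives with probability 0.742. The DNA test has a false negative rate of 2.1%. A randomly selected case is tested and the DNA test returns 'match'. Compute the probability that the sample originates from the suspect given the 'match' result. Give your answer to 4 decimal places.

P(H | E) ≈ 0.4991

Write H for 'the sample originates from the suspect'. Prior odds H:¬H = 0.208/0.792 = 0.26263. For the 'match' outcome, the likelihood ratio is 0.979/0.258 = 3.7946.
Posterior odds = 0.26263 × 3.7946 = 0.99655, so P(H|E) = 0.99655/(1+0.99655) = 0.4991.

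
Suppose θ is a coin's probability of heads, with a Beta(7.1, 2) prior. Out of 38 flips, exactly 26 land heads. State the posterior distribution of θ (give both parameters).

The binomial likelihood is conjugate to the Beta prior: with 26 successes and 12 failures, the posterior is Beta(7.1+26, 2+12) = Beta(33.1, 14).

Posterior: Beta(33.1, 14)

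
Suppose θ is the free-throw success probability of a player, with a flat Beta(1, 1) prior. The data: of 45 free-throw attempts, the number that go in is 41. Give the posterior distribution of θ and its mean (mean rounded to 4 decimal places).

Posterior: Beta(42, 5); mean ≈ 0.8936

The binomial likelihood is conjugate to the Beta prior: with 41 successes and 4 failures, the posterior is Beta(1+41, 1+4) = Beta(42, 5).
Posterior mean = α/(α+β) = 42/47 = 0.8936.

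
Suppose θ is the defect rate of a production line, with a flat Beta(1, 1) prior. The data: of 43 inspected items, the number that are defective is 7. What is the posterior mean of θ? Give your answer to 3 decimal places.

Posterior mean ≈ 0.178

Observing 7 successes and 36 failures updates Beta(1, 1) by adding the success and failure counts to the two shape parameters: α = 1+7 = 8, β = 1+36 = 37.
E[θ | data] = 8/(8+37) = 0.178.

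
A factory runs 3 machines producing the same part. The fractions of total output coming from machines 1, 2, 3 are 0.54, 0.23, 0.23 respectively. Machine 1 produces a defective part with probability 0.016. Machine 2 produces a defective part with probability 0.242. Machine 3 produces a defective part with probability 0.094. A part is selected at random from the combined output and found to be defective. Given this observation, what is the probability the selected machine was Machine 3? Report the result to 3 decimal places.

Posterior probability ≈ 0.252

P(defective|M1) = 0.016; P(defective|M2) = 0.242; P(defective|M3) = 0.094.
Prior × likelihood for each source: 0.54·0.016=0.008640, 0.23·0.242=0.05566, 0.23·0.094=0.02162. Summing gives P(defective) = 0.085920.
P(Machine 3 | defective) = 0.02162 / 0.085920 = 0.252.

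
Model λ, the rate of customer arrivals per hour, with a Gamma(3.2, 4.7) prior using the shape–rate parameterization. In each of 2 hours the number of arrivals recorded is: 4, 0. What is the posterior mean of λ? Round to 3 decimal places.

Total count ∑xᵢ = 4 over n = 2 hours.
Gamma is conjugate to the Poisson likelihood: posterior is Gamma(shape = 3.2+4 = 7.2, rate = 4.7+2 = 6.7).
Posterior mean = shape/rate = 7.2/6.7 = 1.075.

Posterior mean ≈ 1.075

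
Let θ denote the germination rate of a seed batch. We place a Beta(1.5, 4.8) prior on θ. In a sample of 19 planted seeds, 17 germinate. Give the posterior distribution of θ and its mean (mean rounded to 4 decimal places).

The binomial likelihood is conjugate to the Beta prior: with 17 successes and 2 failures, the posterior is Beta(1.5+17, 4.8+2) = Beta(18.5, 6.8).
Posterior mean = α/(α+β) = 18.5/25.3 = 0.7312.

Posterior: Beta(18.5, 6.8); mean ≈ 0.7312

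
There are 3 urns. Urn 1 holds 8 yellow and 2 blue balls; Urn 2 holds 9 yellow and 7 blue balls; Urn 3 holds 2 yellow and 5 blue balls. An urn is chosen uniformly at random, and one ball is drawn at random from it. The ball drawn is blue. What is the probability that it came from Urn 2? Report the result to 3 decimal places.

Posterior probability ≈ 0.324

P(blue|Urn 1) = 0.2; P(blue|Urn 2) = 0.4375; P(blue|Urn 3) = 0.7143.
Prior × likelihood for each source: 0.333333·0.2=0.06667, 0.333333·0.4375=0.1458, 0.333333·0.7143=0.2381. Summing gives P(blue) = 0.45060.
P(Urn 2 | blue) = 0.1458 / 0.45060 = 0.324.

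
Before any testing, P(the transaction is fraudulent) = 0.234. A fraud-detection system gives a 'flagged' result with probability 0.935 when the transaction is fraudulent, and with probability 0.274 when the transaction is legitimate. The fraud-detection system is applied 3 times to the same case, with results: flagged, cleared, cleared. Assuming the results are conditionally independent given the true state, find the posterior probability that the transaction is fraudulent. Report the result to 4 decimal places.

With H the event that the transaction is fraudulent, the joint likelihood of the observed sequence is P(data|H) = 0.935·0.065·0.065 = 0.0039504 and P(data|¬H) = 0.274·0.726·0.726 = 0.14442.
Bayes: P(H|data) = 0.234·0.0039504 / (0.234·0.0039504 + 0.766·0.14442) = 0.00092439/0.11155 = 0.0083.

Posterior P(H) ≈ 0.0083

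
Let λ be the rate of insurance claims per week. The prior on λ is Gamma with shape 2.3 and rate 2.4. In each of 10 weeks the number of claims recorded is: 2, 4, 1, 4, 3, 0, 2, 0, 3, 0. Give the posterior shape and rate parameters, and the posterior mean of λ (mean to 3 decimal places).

Total count ∑xᵢ = 19 over n = 10 weeks.
Gamma is conjugate to the Poisson likelihood: posterior is Gamma(shape = 2.3+19 = 21.3, rate = 2.4+10 = 12.4).
Posterior mean = shape/rate = 21.3/12.4 = 1.718.

Posterior: Gamma(shape=21.3, rate=12.4); mean ≈ 1.718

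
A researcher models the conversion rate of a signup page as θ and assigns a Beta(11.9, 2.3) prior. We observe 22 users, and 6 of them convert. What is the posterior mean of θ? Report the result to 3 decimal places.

The binomial likelihood is conjugate to the Beta prior: with 6 successes and 16 failures, the posterior is Beta(11.9+6, 2.3+16) = Beta(17.9, 18.3).
Posterior mean = α/(α+β) = 17.9/36.2 = 0.494.

Posterior mean ≈ 0.494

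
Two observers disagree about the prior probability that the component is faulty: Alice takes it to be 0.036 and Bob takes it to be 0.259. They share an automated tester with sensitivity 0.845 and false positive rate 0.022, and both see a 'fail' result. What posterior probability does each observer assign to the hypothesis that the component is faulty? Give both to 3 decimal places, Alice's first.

P('+'|H) = 0.845, P('+'|¬H) = 0.022.
Alice: numerator 0.845·0.036 = 0.030420; evidence = 0.030420+0.022·0.964 = 0.051628; posterior = 0.589.
Bob: numerator 0.845·0.259 = 0.21885; evidence = 0.21885+0.022·0.741 = 0.23516; posterior = 0.931.

Alice: 0.589; Bob: 0.931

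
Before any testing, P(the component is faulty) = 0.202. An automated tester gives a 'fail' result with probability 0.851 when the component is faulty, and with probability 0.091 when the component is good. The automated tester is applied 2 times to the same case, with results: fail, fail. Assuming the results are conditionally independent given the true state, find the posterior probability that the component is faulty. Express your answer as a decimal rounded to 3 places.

Posterior P(H) ≈ 0.957

Let H be the event that the component is faulty; start with P(H) = 0.202. P('fail'|H) = 0.851, P('fail'|¬H) = 0.091.
Update on result 1 ('fail'): P(H) ← 0.851·0.2020 / (0.851·0.2020 + 0.091·0.7980) = 0.17190/0.24452 = 0.7030.
Update on result 2 ('fail'): P(H) ← 0.851·0.7030 / (0.851·0.7030 + 0.091·0.2970) = 0.59827/0.62529 = 0.9568.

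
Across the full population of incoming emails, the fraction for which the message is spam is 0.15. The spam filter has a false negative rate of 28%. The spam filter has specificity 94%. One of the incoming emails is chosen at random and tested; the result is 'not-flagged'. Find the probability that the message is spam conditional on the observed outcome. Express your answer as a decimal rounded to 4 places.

P(H | E) ≈ 0.0499

Write H for 'the message is spam'. Prior odds H:¬H = 0.15/0.85 = 0.17647. For the 'not-flagged' outcome, the likelihood ratio is 0.28/0.94 = 0.29787.
Posterior odds = 0.17647 × 0.29787 = 0.052566, so P(H|E) = 0.052566/(1+0.052566) = 0.0499.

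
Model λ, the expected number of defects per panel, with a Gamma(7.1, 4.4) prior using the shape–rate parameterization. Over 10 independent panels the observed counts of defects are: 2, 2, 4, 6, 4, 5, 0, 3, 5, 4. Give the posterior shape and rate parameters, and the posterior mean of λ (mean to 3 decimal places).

The Poisson likelihood adds the total count to the shape and the number of exposure periods to the rate. Here ∑xᵢ = 35 and n = 10, so shape 7.1→42.1 and rate 4.4→14.4.
E[λ | data] = 42.1/14.4 = 2.924.

Posterior: Gamma(shape=42.1, rate=14.4); mean ≈ 2.924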